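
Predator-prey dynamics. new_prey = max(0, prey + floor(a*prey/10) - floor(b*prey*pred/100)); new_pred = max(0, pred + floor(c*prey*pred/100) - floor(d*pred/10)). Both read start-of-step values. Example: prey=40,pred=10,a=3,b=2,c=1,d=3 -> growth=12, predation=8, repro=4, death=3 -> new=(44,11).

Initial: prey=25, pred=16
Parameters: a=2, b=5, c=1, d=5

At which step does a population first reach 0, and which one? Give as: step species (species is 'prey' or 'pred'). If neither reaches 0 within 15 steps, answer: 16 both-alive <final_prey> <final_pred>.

Answer: 16 both-alive 25 1

Derivation:
Step 1: prey: 25+5-20=10; pred: 16+4-8=12
Step 2: prey: 10+2-6=6; pred: 12+1-6=7
Step 3: prey: 6+1-2=5; pred: 7+0-3=4
Step 4: prey: 5+1-1=5; pred: 4+0-2=2
Step 5: prey: 5+1-0=6; pred: 2+0-1=1
Step 6: prey: 6+1-0=7; pred: 1+0-0=1
Step 7: prey: 7+1-0=8; pred: 1+0-0=1
Step 8: prey: 8+1-0=9; pred: 1+0-0=1
Step 9: prey: 9+1-0=10; pred: 1+0-0=1
Step 10: prey: 10+2-0=12; pred: 1+0-0=1
Step 11: prey: 12+2-0=14; pred: 1+0-0=1
Step 12: prey: 14+2-0=16; pred: 1+0-0=1
Step 13: prey: 16+3-0=19; pred: 1+0-0=1
Step 14: prey: 19+3-0=22; pred: 1+0-0=1
Step 15: prey: 22+4-1=25; pred: 1+0-0=1
No extinction within 15 steps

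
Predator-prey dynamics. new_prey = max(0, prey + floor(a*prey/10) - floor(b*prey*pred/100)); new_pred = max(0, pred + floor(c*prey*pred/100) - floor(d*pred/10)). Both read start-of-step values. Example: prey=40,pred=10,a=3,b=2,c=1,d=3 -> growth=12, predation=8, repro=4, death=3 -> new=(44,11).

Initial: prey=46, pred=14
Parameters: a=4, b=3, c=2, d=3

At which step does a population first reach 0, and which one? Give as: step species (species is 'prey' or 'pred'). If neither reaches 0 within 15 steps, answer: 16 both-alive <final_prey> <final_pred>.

Answer: 4 prey

Derivation:
Step 1: prey: 46+18-19=45; pred: 14+12-4=22
Step 2: prey: 45+18-29=34; pred: 22+19-6=35
Step 3: prey: 34+13-35=12; pred: 35+23-10=48
Step 4: prey: 12+4-17=0; pred: 48+11-14=45
First extinction: prey at step 4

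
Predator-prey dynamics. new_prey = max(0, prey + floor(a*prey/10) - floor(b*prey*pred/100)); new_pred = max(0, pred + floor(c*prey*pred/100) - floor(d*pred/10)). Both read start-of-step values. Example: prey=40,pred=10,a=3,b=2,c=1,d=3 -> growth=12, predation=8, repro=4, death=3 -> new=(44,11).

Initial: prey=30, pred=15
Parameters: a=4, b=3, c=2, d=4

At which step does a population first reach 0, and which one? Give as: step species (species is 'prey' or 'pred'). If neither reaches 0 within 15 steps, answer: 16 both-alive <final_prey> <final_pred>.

Step 1: prey: 30+12-13=29; pred: 15+9-6=18
Step 2: prey: 29+11-15=25; pred: 18+10-7=21
Step 3: prey: 25+10-15=20; pred: 21+10-8=23
Step 4: prey: 20+8-13=15; pred: 23+9-9=23
Step 5: prey: 15+6-10=11; pred: 23+6-9=20
Step 6: prey: 11+4-6=9; pred: 20+4-8=16
Step 7: prey: 9+3-4=8; pred: 16+2-6=12
Step 8: prey: 8+3-2=9; pred: 12+1-4=9
Step 9: prey: 9+3-2=10; pred: 9+1-3=7
Step 10: prey: 10+4-2=12; pred: 7+1-2=6
Step 11: prey: 12+4-2=14; pred: 6+1-2=5
Step 12: prey: 14+5-2=17; pred: 5+1-2=4
Step 13: prey: 17+6-2=21; pred: 4+1-1=4
Step 14: prey: 21+8-2=27; pred: 4+1-1=4
Step 15: prey: 27+10-3=34; pred: 4+2-1=5
No extinction within 15 steps

Answer: 16 both-alive 34 5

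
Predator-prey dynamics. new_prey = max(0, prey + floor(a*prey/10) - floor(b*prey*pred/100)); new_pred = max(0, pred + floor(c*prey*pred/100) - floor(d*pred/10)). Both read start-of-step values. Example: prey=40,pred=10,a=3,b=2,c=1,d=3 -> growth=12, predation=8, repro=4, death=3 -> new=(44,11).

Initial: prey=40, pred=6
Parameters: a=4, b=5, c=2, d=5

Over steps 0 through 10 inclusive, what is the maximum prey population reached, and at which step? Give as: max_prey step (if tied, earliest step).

Answer: 46 2

Derivation:
Step 1: prey: 40+16-12=44; pred: 6+4-3=7
Step 2: prey: 44+17-15=46; pred: 7+6-3=10
Step 3: prey: 46+18-23=41; pred: 10+9-5=14
Step 4: prey: 41+16-28=29; pred: 14+11-7=18
Step 5: prey: 29+11-26=14; pred: 18+10-9=19
Step 6: prey: 14+5-13=6; pred: 19+5-9=15
Step 7: prey: 6+2-4=4; pred: 15+1-7=9
Step 8: prey: 4+1-1=4; pred: 9+0-4=5
Step 9: prey: 4+1-1=4; pred: 5+0-2=3
Step 10: prey: 4+1-0=5; pred: 3+0-1=2
Max prey = 46 at step 2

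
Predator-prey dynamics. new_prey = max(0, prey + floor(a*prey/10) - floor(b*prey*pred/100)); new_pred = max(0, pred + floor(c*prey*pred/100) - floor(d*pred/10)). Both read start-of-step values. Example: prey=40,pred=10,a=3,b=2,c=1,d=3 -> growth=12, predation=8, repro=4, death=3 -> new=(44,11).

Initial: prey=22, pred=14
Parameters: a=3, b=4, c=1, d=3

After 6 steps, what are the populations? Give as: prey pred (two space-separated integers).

Answer: 9 5

Derivation:
Step 1: prey: 22+6-12=16; pred: 14+3-4=13
Step 2: prey: 16+4-8=12; pred: 13+2-3=12
Step 3: prey: 12+3-5=10; pred: 12+1-3=10
Step 4: prey: 10+3-4=9; pred: 10+1-3=8
Step 5: prey: 9+2-2=9; pred: 8+0-2=6
Step 6: prey: 9+2-2=9; pred: 6+0-1=5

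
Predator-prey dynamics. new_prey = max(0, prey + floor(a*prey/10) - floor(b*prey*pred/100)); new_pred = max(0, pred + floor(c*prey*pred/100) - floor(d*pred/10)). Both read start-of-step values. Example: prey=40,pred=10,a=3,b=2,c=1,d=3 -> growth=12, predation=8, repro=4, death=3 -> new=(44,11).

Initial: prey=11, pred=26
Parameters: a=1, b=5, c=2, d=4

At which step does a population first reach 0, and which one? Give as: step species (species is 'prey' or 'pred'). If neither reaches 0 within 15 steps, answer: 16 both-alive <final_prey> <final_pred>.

Answer: 1 prey

Derivation:
Step 1: prey: 11+1-14=0; pred: 26+5-10=21
First extinction: prey at step 1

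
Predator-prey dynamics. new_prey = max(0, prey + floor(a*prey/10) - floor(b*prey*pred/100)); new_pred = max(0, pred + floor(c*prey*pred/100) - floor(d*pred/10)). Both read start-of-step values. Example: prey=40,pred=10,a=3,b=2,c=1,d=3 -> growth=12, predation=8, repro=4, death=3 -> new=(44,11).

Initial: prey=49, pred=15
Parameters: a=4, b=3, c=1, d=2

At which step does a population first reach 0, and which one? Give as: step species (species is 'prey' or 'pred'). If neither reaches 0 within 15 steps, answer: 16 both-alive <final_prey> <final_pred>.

Step 1: prey: 49+19-22=46; pred: 15+7-3=19
Step 2: prey: 46+18-26=38; pred: 19+8-3=24
Step 3: prey: 38+15-27=26; pred: 24+9-4=29
Step 4: prey: 26+10-22=14; pred: 29+7-5=31
Step 5: prey: 14+5-13=6; pred: 31+4-6=29
Step 6: prey: 6+2-5=3; pred: 29+1-5=25
Step 7: prey: 3+1-2=2; pred: 25+0-5=20
Step 8: prey: 2+0-1=1; pred: 20+0-4=16
Step 9: prey: 1+0-0=1; pred: 16+0-3=13
Step 10: prey: 1+0-0=1; pred: 13+0-2=11
Step 11: prey: 1+0-0=1; pred: 11+0-2=9
Step 12: prey: 1+0-0=1; pred: 9+0-1=8
Step 13: prey: 1+0-0=1; pred: 8+0-1=7
Step 14: prey: 1+0-0=1; pred: 7+0-1=6
Step 15: prey: 1+0-0=1; pred: 6+0-1=5
No extinction within 15 steps

Answer: 16 both-alive 1 5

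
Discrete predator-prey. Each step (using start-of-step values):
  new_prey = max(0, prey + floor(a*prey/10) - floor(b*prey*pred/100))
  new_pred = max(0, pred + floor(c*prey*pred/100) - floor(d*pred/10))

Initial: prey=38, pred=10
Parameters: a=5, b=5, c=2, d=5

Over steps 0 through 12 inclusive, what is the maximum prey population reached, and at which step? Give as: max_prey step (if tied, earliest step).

Step 1: prey: 38+19-19=38; pred: 10+7-5=12
Step 2: prey: 38+19-22=35; pred: 12+9-6=15
Step 3: prey: 35+17-26=26; pred: 15+10-7=18
Step 4: prey: 26+13-23=16; pred: 18+9-9=18
Step 5: prey: 16+8-14=10; pred: 18+5-9=14
Step 6: prey: 10+5-7=8; pred: 14+2-7=9
Step 7: prey: 8+4-3=9; pred: 9+1-4=6
Step 8: prey: 9+4-2=11; pred: 6+1-3=4
Step 9: prey: 11+5-2=14; pred: 4+0-2=2
Step 10: prey: 14+7-1=20; pred: 2+0-1=1
Step 11: prey: 20+10-1=29; pred: 1+0-0=1
Step 12: prey: 29+14-1=42; pred: 1+0-0=1
Max prey = 42 at step 12

Answer: 42 12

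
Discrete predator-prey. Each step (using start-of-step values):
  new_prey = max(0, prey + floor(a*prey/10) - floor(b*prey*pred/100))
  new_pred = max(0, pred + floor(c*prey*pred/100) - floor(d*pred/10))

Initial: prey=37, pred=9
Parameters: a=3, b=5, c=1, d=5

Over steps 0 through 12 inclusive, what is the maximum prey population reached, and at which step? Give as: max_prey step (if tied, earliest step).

Answer: 166 12

Derivation:
Step 1: prey: 37+11-16=32; pred: 9+3-4=8
Step 2: prey: 32+9-12=29; pred: 8+2-4=6
Step 3: prey: 29+8-8=29; pred: 6+1-3=4
Step 4: prey: 29+8-5=32; pred: 4+1-2=3
Step 5: prey: 32+9-4=37; pred: 3+0-1=2
Step 6: prey: 37+11-3=45; pred: 2+0-1=1
Step 7: prey: 45+13-2=56; pred: 1+0-0=1
Step 8: prey: 56+16-2=70; pred: 1+0-0=1
Step 9: prey: 70+21-3=88; pred: 1+0-0=1
Step 10: prey: 88+26-4=110; pred: 1+0-0=1
Step 11: prey: 110+33-5=138; pred: 1+1-0=2
Step 12: prey: 138+41-13=166; pred: 2+2-1=3
Max prey = 166 at step 12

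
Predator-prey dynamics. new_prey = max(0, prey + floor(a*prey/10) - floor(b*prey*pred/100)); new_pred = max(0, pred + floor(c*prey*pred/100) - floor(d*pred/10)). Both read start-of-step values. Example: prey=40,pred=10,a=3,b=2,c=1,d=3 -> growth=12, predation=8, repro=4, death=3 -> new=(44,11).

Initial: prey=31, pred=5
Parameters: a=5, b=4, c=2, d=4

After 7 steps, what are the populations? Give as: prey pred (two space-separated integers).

Step 1: prey: 31+15-6=40; pred: 5+3-2=6
Step 2: prey: 40+20-9=51; pred: 6+4-2=8
Step 3: prey: 51+25-16=60; pred: 8+8-3=13
Step 4: prey: 60+30-31=59; pred: 13+15-5=23
Step 5: prey: 59+29-54=34; pred: 23+27-9=41
Step 6: prey: 34+17-55=0; pred: 41+27-16=52
Step 7: prey: 0+0-0=0; pred: 52+0-20=32

Answer: 0 32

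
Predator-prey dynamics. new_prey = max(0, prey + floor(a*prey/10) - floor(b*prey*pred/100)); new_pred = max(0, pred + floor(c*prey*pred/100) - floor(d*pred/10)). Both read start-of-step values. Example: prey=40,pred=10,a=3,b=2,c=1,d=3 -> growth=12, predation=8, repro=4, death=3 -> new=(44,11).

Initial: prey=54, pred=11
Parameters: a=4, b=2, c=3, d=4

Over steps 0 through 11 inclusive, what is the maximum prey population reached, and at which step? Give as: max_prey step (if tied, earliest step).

Step 1: prey: 54+21-11=64; pred: 11+17-4=24
Step 2: prey: 64+25-30=59; pred: 24+46-9=61
Step 3: prey: 59+23-71=11; pred: 61+107-24=144
Step 4: prey: 11+4-31=0; pred: 144+47-57=134
Step 5: prey: 0+0-0=0; pred: 134+0-53=81
Step 6: prey: 0+0-0=0; pred: 81+0-32=49
Step 7: prey: 0+0-0=0; pred: 49+0-19=30
Step 8: prey: 0+0-0=0; pred: 30+0-12=18
Step 9: prey: 0+0-0=0; pred: 18+0-7=11
Step 10: prey: 0+0-0=0; pred: 11+0-4=7
Step 11: prey: 0+0-0=0; pred: 7+0-2=5
Max prey = 64 at step 1

Answer: 64 1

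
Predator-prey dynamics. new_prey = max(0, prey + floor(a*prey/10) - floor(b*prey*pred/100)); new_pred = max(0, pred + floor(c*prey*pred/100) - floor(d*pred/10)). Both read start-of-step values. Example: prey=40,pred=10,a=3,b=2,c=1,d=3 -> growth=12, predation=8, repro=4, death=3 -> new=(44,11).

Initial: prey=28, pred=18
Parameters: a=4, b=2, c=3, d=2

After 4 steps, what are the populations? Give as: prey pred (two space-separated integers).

Answer: 0 79

Derivation:
Step 1: prey: 28+11-10=29; pred: 18+15-3=30
Step 2: prey: 29+11-17=23; pred: 30+26-6=50
Step 3: prey: 23+9-23=9; pred: 50+34-10=74
Step 4: prey: 9+3-13=0; pred: 74+19-14=79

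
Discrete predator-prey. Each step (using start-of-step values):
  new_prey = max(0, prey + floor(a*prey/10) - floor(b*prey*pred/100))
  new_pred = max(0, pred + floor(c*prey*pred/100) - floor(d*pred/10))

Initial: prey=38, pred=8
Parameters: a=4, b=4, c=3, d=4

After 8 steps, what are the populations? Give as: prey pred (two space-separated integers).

Answer: 0 6

Derivation:
Step 1: prey: 38+15-12=41; pred: 8+9-3=14
Step 2: prey: 41+16-22=35; pred: 14+17-5=26
Step 3: prey: 35+14-36=13; pred: 26+27-10=43
Step 4: prey: 13+5-22=0; pred: 43+16-17=42
Step 5: prey: 0+0-0=0; pred: 42+0-16=26
Step 6: prey: 0+0-0=0; pred: 26+0-10=16
Step 7: prey: 0+0-0=0; pred: 16+0-6=10
Step 8: prey: 0+0-0=0; pred: 10+0-4=6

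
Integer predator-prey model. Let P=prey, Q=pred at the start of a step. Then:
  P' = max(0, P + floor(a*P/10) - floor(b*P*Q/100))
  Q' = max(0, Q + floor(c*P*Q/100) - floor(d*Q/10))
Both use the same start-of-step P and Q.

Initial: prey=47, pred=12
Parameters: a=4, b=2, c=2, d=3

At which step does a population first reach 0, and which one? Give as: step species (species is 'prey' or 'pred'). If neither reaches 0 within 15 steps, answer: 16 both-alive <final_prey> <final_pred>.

Step 1: prey: 47+18-11=54; pred: 12+11-3=20
Step 2: prey: 54+21-21=54; pred: 20+21-6=35
Step 3: prey: 54+21-37=38; pred: 35+37-10=62
Step 4: prey: 38+15-47=6; pred: 62+47-18=91
Step 5: prey: 6+2-10=0; pred: 91+10-27=74
First extinction: prey at step 5

Answer: 5 prey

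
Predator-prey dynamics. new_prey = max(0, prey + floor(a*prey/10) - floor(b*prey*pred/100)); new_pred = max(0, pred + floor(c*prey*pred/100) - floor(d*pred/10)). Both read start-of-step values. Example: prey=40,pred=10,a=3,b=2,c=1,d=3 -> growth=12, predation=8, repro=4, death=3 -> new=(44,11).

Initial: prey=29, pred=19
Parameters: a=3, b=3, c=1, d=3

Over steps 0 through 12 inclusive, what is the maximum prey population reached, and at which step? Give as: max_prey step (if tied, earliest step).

Step 1: prey: 29+8-16=21; pred: 19+5-5=19
Step 2: prey: 21+6-11=16; pred: 19+3-5=17
Step 3: prey: 16+4-8=12; pred: 17+2-5=14
Step 4: prey: 12+3-5=10; pred: 14+1-4=11
Step 5: prey: 10+3-3=10; pred: 11+1-3=9
Step 6: prey: 10+3-2=11; pred: 9+0-2=7
Step 7: prey: 11+3-2=12; pred: 7+0-2=5
Step 8: prey: 12+3-1=14; pred: 5+0-1=4
Step 9: prey: 14+4-1=17; pred: 4+0-1=3
Step 10: prey: 17+5-1=21; pred: 3+0-0=3
Step 11: prey: 21+6-1=26; pred: 3+0-0=3
Step 12: prey: 26+7-2=31; pred: 3+0-0=3
Max prey = 31 at step 12

Answer: 31 12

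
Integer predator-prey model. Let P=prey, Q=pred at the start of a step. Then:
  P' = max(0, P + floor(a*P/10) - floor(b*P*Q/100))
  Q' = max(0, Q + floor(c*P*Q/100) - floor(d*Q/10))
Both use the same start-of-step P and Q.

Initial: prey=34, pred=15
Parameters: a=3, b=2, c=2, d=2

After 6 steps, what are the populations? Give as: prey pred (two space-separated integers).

Step 1: prey: 34+10-10=34; pred: 15+10-3=22
Step 2: prey: 34+10-14=30; pred: 22+14-4=32
Step 3: prey: 30+9-19=20; pred: 32+19-6=45
Step 4: prey: 20+6-18=8; pred: 45+18-9=54
Step 5: prey: 8+2-8=2; pred: 54+8-10=52
Step 6: prey: 2+0-2=0; pred: 52+2-10=44

Answer: 0 44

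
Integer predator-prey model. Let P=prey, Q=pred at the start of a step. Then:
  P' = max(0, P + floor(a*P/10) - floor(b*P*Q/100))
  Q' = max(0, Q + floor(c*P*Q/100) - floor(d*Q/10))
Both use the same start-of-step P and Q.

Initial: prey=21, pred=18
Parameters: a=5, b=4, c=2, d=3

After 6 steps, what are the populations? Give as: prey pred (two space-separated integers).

Answer: 6 11

Derivation:
Step 1: prey: 21+10-15=16; pred: 18+7-5=20
Step 2: prey: 16+8-12=12; pred: 20+6-6=20
Step 3: prey: 12+6-9=9; pred: 20+4-6=18
Step 4: prey: 9+4-6=7; pred: 18+3-5=16
Step 5: prey: 7+3-4=6; pred: 16+2-4=14
Step 6: prey: 6+3-3=6; pred: 14+1-4=11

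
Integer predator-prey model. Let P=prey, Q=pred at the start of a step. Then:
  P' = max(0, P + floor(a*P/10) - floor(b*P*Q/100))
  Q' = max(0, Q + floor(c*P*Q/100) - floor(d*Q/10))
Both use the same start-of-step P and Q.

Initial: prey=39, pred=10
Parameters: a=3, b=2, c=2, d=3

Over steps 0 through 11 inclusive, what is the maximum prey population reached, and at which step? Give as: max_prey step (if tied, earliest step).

Step 1: prey: 39+11-7=43; pred: 10+7-3=14
Step 2: prey: 43+12-12=43; pred: 14+12-4=22
Step 3: prey: 43+12-18=37; pred: 22+18-6=34
Step 4: prey: 37+11-25=23; pred: 34+25-10=49
Step 5: prey: 23+6-22=7; pred: 49+22-14=57
Step 6: prey: 7+2-7=2; pred: 57+7-17=47
Step 7: prey: 2+0-1=1; pred: 47+1-14=34
Step 8: prey: 1+0-0=1; pred: 34+0-10=24
Step 9: prey: 1+0-0=1; pred: 24+0-7=17
Step 10: prey: 1+0-0=1; pred: 17+0-5=12
Step 11: prey: 1+0-0=1; pred: 12+0-3=9
Max prey = 43 at step 1

Answer: 43 1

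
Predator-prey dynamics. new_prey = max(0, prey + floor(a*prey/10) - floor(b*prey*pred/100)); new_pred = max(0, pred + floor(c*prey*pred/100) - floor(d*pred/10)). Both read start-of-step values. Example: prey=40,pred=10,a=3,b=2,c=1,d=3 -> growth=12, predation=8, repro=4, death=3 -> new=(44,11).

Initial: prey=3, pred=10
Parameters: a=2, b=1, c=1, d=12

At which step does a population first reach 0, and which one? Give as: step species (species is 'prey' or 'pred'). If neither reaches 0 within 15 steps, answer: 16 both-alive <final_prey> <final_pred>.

Answer: 1 pred

Derivation:
Step 1: prey: 3+0-0=3; pred: 10+0-12=0
First extinction: pred at step 1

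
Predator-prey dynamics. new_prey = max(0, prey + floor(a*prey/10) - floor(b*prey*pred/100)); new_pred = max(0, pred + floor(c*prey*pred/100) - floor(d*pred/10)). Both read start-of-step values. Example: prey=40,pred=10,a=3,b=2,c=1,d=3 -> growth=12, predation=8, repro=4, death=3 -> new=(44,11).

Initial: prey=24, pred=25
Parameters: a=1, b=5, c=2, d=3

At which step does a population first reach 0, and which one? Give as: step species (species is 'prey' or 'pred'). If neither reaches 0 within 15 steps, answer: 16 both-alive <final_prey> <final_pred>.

Answer: 1 prey

Derivation:
Step 1: prey: 24+2-30=0; pred: 25+12-7=30
First extinction: prey at step 1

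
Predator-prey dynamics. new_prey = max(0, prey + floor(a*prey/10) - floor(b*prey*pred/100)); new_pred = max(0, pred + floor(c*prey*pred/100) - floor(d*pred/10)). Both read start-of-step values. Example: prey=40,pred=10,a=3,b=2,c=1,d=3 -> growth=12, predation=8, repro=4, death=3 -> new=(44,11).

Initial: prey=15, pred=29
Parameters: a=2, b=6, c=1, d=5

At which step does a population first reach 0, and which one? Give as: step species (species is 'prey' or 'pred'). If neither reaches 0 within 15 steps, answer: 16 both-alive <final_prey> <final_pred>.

Answer: 1 prey

Derivation:
Step 1: prey: 15+3-26=0; pred: 29+4-14=19
First extinction: prey at step 1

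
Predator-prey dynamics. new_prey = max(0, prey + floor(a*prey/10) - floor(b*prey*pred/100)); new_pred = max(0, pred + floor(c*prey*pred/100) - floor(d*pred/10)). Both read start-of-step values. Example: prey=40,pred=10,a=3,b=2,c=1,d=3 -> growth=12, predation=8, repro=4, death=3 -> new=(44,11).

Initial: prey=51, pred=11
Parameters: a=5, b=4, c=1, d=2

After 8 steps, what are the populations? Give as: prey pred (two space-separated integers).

Answer: 1 16

Derivation:
Step 1: prey: 51+25-22=54; pred: 11+5-2=14
Step 2: prey: 54+27-30=51; pred: 14+7-2=19
Step 3: prey: 51+25-38=38; pred: 19+9-3=25
Step 4: prey: 38+19-38=19; pred: 25+9-5=29
Step 5: prey: 19+9-22=6; pred: 29+5-5=29
Step 6: prey: 6+3-6=3; pred: 29+1-5=25
Step 7: prey: 3+1-3=1; pred: 25+0-5=20
Step 8: prey: 1+0-0=1; pred: 20+0-4=16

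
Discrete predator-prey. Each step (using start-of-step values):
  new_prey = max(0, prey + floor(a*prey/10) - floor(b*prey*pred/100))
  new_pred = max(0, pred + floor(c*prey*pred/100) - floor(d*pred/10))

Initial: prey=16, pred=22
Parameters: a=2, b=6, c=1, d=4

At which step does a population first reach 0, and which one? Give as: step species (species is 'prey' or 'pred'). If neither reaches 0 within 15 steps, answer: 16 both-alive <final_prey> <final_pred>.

Answer: 1 prey

Derivation:
Step 1: prey: 16+3-21=0; pred: 22+3-8=17
First extinction: prey at step 1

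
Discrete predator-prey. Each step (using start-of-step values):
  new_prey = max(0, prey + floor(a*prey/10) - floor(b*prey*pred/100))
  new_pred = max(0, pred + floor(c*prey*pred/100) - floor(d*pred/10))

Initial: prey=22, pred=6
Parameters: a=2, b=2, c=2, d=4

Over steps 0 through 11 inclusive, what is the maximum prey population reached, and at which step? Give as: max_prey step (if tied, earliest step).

Answer: 33 6

Derivation:
Step 1: prey: 22+4-2=24; pred: 6+2-2=6
Step 2: prey: 24+4-2=26; pred: 6+2-2=6
Step 3: prey: 26+5-3=28; pred: 6+3-2=7
Step 4: prey: 28+5-3=30; pred: 7+3-2=8
Step 5: prey: 30+6-4=32; pred: 8+4-3=9
Step 6: prey: 32+6-5=33; pred: 9+5-3=11
Step 7: prey: 33+6-7=32; pred: 11+7-4=14
Step 8: prey: 32+6-8=30; pred: 14+8-5=17
Step 9: prey: 30+6-10=26; pred: 17+10-6=21
Step 10: prey: 26+5-10=21; pred: 21+10-8=23
Step 11: prey: 21+4-9=16; pred: 23+9-9=23
Max prey = 33 at step 6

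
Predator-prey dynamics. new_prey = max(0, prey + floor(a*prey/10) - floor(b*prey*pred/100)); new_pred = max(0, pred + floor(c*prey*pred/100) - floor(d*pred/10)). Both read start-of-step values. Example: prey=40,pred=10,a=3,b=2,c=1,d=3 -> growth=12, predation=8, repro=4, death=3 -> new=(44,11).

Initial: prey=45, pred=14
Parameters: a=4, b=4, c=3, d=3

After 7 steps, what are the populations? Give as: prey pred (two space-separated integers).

Answer: 0 14

Derivation:
Step 1: prey: 45+18-25=38; pred: 14+18-4=28
Step 2: prey: 38+15-42=11; pred: 28+31-8=51
Step 3: prey: 11+4-22=0; pred: 51+16-15=52
Step 4: prey: 0+0-0=0; pred: 52+0-15=37
Step 5: prey: 0+0-0=0; pred: 37+0-11=26
Step 6: prey: 0+0-0=0; pred: 26+0-7=19
Step 7: prey: 0+0-0=0; pred: 19+0-5=14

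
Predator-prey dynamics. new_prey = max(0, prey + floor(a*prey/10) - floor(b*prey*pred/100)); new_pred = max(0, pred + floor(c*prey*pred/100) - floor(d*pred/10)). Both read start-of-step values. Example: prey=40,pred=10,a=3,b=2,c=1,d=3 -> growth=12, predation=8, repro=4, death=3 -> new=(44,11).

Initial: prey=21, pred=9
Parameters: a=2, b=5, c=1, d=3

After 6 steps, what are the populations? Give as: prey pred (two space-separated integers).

Step 1: prey: 21+4-9=16; pred: 9+1-2=8
Step 2: prey: 16+3-6=13; pred: 8+1-2=7
Step 3: prey: 13+2-4=11; pred: 7+0-2=5
Step 4: prey: 11+2-2=11; pred: 5+0-1=4
Step 5: prey: 11+2-2=11; pred: 4+0-1=3
Step 6: prey: 11+2-1=12; pred: 3+0-0=3

Answer: 12 3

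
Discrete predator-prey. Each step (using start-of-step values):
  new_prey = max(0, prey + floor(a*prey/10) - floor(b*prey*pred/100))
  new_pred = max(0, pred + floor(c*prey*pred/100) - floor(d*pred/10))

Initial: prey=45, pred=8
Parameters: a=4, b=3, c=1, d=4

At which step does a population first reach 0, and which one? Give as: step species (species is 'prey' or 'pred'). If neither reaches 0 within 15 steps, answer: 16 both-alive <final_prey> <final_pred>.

Answer: 16 both-alive 15 2

Derivation:
Step 1: prey: 45+18-10=53; pred: 8+3-3=8
Step 2: prey: 53+21-12=62; pred: 8+4-3=9
Step 3: prey: 62+24-16=70; pred: 9+5-3=11
Step 4: prey: 70+28-23=75; pred: 11+7-4=14
Step 5: prey: 75+30-31=74; pred: 14+10-5=19
Step 6: prey: 74+29-42=61; pred: 19+14-7=26
Step 7: prey: 61+24-47=38; pred: 26+15-10=31
Step 8: prey: 38+15-35=18; pred: 31+11-12=30
Step 9: prey: 18+7-16=9; pred: 30+5-12=23
Step 10: prey: 9+3-6=6; pred: 23+2-9=16
Step 11: prey: 6+2-2=6; pred: 16+0-6=10
Step 12: prey: 6+2-1=7; pred: 10+0-4=6
Step 13: prey: 7+2-1=8; pred: 6+0-2=4
Step 14: prey: 8+3-0=11; pred: 4+0-1=3
Step 15: prey: 11+4-0=15; pred: 3+0-1=2
No extinction within 15 steps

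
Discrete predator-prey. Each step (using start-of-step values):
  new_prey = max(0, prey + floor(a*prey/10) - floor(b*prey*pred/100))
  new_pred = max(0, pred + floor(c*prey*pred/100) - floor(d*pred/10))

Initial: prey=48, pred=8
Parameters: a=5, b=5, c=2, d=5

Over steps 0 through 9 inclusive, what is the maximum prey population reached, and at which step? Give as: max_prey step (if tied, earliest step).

Step 1: prey: 48+24-19=53; pred: 8+7-4=11
Step 2: prey: 53+26-29=50; pred: 11+11-5=17
Step 3: prey: 50+25-42=33; pred: 17+17-8=26
Step 4: prey: 33+16-42=7; pred: 26+17-13=30
Step 5: prey: 7+3-10=0; pred: 30+4-15=19
Step 6: prey: 0+0-0=0; pred: 19+0-9=10
Step 7: prey: 0+0-0=0; pred: 10+0-5=5
Step 8: prey: 0+0-0=0; pred: 5+0-2=3
Step 9: prey: 0+0-0=0; pred: 3+0-1=2
Max prey = 53 at step 1

Answer: 53 1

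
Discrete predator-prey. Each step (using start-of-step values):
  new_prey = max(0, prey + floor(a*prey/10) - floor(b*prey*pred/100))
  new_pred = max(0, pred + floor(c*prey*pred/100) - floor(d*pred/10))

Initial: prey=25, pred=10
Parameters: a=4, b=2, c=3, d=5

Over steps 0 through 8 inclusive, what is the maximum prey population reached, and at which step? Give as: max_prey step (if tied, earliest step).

Answer: 38 3

Derivation:
Step 1: prey: 25+10-5=30; pred: 10+7-5=12
Step 2: prey: 30+12-7=35; pred: 12+10-6=16
Step 3: prey: 35+14-11=38; pred: 16+16-8=24
Step 4: prey: 38+15-18=35; pred: 24+27-12=39
Step 5: prey: 35+14-27=22; pred: 39+40-19=60
Step 6: prey: 22+8-26=4; pred: 60+39-30=69
Step 7: prey: 4+1-5=0; pred: 69+8-34=43
Step 8: prey: 0+0-0=0; pred: 43+0-21=22
Max prey = 38 at step 3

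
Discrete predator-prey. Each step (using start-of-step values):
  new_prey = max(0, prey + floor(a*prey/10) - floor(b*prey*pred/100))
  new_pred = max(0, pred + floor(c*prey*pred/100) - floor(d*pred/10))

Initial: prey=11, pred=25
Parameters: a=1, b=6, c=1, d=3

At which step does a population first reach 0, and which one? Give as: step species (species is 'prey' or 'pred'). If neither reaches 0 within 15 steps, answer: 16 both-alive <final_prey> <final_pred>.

Answer: 1 prey

Derivation:
Step 1: prey: 11+1-16=0; pred: 25+2-7=20
First extinction: prey at step 1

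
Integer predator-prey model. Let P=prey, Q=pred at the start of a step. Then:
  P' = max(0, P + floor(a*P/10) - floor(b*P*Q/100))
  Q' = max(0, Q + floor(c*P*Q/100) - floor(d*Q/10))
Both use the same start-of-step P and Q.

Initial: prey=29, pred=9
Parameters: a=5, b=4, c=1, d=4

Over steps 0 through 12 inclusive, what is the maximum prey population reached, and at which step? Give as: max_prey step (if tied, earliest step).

Answer: 82 7

Derivation:
Step 1: prey: 29+14-10=33; pred: 9+2-3=8
Step 2: prey: 33+16-10=39; pred: 8+2-3=7
Step 3: prey: 39+19-10=48; pred: 7+2-2=7
Step 4: prey: 48+24-13=59; pred: 7+3-2=8
Step 5: prey: 59+29-18=70; pred: 8+4-3=9
Step 6: prey: 70+35-25=80; pred: 9+6-3=12
Step 7: prey: 80+40-38=82; pred: 12+9-4=17
Step 8: prey: 82+41-55=68; pred: 17+13-6=24
Step 9: prey: 68+34-65=37; pred: 24+16-9=31
Step 10: prey: 37+18-45=10; pred: 31+11-12=30
Step 11: prey: 10+5-12=3; pred: 30+3-12=21
Step 12: prey: 3+1-2=2; pred: 21+0-8=13
Max prey = 82 at step 7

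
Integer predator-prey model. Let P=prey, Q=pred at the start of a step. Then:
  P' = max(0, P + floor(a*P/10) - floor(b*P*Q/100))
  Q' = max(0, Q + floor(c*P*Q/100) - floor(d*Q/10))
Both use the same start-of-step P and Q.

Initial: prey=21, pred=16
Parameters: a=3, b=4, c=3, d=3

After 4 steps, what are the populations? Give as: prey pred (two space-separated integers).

Answer: 1 16

Derivation:
Step 1: prey: 21+6-13=14; pred: 16+10-4=22
Step 2: prey: 14+4-12=6; pred: 22+9-6=25
Step 3: prey: 6+1-6=1; pred: 25+4-7=22
Step 4: prey: 1+0-0=1; pred: 22+0-6=16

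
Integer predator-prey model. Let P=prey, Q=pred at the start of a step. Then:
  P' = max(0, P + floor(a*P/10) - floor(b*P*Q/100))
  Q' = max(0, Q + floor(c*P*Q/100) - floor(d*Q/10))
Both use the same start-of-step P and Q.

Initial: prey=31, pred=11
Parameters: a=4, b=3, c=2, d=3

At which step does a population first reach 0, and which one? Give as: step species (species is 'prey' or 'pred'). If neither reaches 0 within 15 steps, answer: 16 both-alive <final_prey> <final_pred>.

Step 1: prey: 31+12-10=33; pred: 11+6-3=14
Step 2: prey: 33+13-13=33; pred: 14+9-4=19
Step 3: prey: 33+13-18=28; pred: 19+12-5=26
Step 4: prey: 28+11-21=18; pred: 26+14-7=33
Step 5: prey: 18+7-17=8; pred: 33+11-9=35
Step 6: prey: 8+3-8=3; pred: 35+5-10=30
Step 7: prey: 3+1-2=2; pred: 30+1-9=22
Step 8: prey: 2+0-1=1; pred: 22+0-6=16
Step 9: prey: 1+0-0=1; pred: 16+0-4=12
Step 10: prey: 1+0-0=1; pred: 12+0-3=9
Step 11: prey: 1+0-0=1; pred: 9+0-2=7
Step 12: prey: 1+0-0=1; pred: 7+0-2=5
Step 13: prey: 1+0-0=1; pred: 5+0-1=4
Step 14: prey: 1+0-0=1; pred: 4+0-1=3
Step 15: prey: 1+0-0=1; pred: 3+0-0=3
No extinction within 15 steps

Answer: 16 both-alive 1 3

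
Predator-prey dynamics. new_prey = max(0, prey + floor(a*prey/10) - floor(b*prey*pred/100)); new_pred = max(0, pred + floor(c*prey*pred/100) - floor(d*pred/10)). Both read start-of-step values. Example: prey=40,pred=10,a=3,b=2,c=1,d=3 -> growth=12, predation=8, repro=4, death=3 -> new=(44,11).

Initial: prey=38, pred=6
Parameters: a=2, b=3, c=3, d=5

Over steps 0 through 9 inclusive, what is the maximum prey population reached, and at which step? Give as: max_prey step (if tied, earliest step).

Answer: 39 1

Derivation:
Step 1: prey: 38+7-6=39; pred: 6+6-3=9
Step 2: prey: 39+7-10=36; pred: 9+10-4=15
Step 3: prey: 36+7-16=27; pred: 15+16-7=24
Step 4: prey: 27+5-19=13; pred: 24+19-12=31
Step 5: prey: 13+2-12=3; pred: 31+12-15=28
Step 6: prey: 3+0-2=1; pred: 28+2-14=16
Step 7: prey: 1+0-0=1; pred: 16+0-8=8
Step 8: prey: 1+0-0=1; pred: 8+0-4=4
Step 9: prey: 1+0-0=1; pred: 4+0-2=2
Max prey = 39 at step 1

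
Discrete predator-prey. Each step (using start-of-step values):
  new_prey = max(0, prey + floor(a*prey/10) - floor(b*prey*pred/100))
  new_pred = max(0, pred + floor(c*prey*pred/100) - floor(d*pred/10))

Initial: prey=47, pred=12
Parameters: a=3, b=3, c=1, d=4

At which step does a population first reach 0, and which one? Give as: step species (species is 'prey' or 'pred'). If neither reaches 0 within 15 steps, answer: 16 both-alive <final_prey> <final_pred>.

Step 1: prey: 47+14-16=45; pred: 12+5-4=13
Step 2: prey: 45+13-17=41; pred: 13+5-5=13
Step 3: prey: 41+12-15=38; pred: 13+5-5=13
Step 4: prey: 38+11-14=35; pred: 13+4-5=12
Step 5: prey: 35+10-12=33; pred: 12+4-4=12
Step 6: prey: 33+9-11=31; pred: 12+3-4=11
Step 7: prey: 31+9-10=30; pred: 11+3-4=10
Step 8: prey: 30+9-9=30; pred: 10+3-4=9
Step 9: prey: 30+9-8=31; pred: 9+2-3=8
Step 10: prey: 31+9-7=33; pred: 8+2-3=7
Step 11: prey: 33+9-6=36; pred: 7+2-2=7
Step 12: prey: 36+10-7=39; pred: 7+2-2=7
Step 13: prey: 39+11-8=42; pred: 7+2-2=7
Step 14: prey: 42+12-8=46; pred: 7+2-2=7
Step 15: prey: 46+13-9=50; pred: 7+3-2=8
No extinction within 15 steps

Answer: 16 both-alive 50 8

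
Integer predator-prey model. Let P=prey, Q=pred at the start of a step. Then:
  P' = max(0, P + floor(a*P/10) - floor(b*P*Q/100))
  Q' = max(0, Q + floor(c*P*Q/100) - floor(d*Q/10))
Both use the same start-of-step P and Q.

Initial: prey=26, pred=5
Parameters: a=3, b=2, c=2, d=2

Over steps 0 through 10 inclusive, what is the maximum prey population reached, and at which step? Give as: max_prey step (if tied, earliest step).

Step 1: prey: 26+7-2=31; pred: 5+2-1=6
Step 2: prey: 31+9-3=37; pred: 6+3-1=8
Step 3: prey: 37+11-5=43; pred: 8+5-1=12
Step 4: prey: 43+12-10=45; pred: 12+10-2=20
Step 5: prey: 45+13-18=40; pred: 20+18-4=34
Step 6: prey: 40+12-27=25; pred: 34+27-6=55
Step 7: prey: 25+7-27=5; pred: 55+27-11=71
Step 8: prey: 5+1-7=0; pred: 71+7-14=64
Step 9: prey: 0+0-0=0; pred: 64+0-12=52
Step 10: prey: 0+0-0=0; pred: 52+0-10=42
Max prey = 45 at step 4

Answer: 45 4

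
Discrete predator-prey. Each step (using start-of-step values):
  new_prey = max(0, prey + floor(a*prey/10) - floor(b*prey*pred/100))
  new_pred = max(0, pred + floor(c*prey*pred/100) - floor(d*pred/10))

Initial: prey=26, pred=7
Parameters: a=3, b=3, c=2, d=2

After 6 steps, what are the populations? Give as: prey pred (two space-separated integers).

Step 1: prey: 26+7-5=28; pred: 7+3-1=9
Step 2: prey: 28+8-7=29; pred: 9+5-1=13
Step 3: prey: 29+8-11=26; pred: 13+7-2=18
Step 4: prey: 26+7-14=19; pred: 18+9-3=24
Step 5: prey: 19+5-13=11; pred: 24+9-4=29
Step 6: prey: 11+3-9=5; pred: 29+6-5=30

Answer: 5 30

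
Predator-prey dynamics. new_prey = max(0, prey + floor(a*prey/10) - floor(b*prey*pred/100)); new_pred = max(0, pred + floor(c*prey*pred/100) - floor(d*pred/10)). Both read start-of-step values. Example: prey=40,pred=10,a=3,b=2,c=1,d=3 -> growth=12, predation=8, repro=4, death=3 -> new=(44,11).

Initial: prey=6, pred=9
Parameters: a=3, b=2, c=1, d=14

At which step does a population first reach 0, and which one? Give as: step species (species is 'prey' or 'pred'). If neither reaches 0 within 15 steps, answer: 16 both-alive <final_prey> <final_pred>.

Step 1: prey: 6+1-1=6; pred: 9+0-12=0
First extinction: pred at step 1

Answer: 1 pred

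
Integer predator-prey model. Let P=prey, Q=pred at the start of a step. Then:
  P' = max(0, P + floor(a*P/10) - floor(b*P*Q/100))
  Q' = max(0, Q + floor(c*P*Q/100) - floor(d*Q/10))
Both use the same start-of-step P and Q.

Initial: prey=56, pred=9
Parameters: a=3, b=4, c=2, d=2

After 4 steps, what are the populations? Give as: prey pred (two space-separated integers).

Step 1: prey: 56+16-20=52; pred: 9+10-1=18
Step 2: prey: 52+15-37=30; pred: 18+18-3=33
Step 3: prey: 30+9-39=0; pred: 33+19-6=46
Step 4: prey: 0+0-0=0; pred: 46+0-9=37

Answer: 0 37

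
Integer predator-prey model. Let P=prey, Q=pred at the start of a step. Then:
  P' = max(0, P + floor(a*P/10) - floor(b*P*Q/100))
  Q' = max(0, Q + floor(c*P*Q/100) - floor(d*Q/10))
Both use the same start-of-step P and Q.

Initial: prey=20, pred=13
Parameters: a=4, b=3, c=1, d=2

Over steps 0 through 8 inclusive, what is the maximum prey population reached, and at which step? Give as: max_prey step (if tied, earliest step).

Answer: 21 1

Derivation:
Step 1: prey: 20+8-7=21; pred: 13+2-2=13
Step 2: prey: 21+8-8=21; pred: 13+2-2=13
Step 3: prey: 21+8-8=21; pred: 13+2-2=13
Step 4: prey: 21+8-8=21; pred: 13+2-2=13
Step 5: prey: 21+8-8=21; pred: 13+2-2=13
Step 6: prey: 21+8-8=21; pred: 13+2-2=13
Step 7: prey: 21+8-8=21; pred: 13+2-2=13
Step 8: prey: 21+8-8=21; pred: 13+2-2=13
Max prey = 21 at step 1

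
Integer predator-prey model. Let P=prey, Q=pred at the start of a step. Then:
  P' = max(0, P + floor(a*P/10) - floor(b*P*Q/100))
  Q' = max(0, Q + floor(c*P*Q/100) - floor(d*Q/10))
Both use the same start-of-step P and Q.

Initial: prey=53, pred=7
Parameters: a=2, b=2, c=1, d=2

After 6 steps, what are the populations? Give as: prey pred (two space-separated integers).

Answer: 20 33

Derivation:
Step 1: prey: 53+10-7=56; pred: 7+3-1=9
Step 2: prey: 56+11-10=57; pred: 9+5-1=13
Step 3: prey: 57+11-14=54; pred: 13+7-2=18
Step 4: prey: 54+10-19=45; pred: 18+9-3=24
Step 5: prey: 45+9-21=33; pred: 24+10-4=30
Step 6: prey: 33+6-19=20; pred: 30+9-6=33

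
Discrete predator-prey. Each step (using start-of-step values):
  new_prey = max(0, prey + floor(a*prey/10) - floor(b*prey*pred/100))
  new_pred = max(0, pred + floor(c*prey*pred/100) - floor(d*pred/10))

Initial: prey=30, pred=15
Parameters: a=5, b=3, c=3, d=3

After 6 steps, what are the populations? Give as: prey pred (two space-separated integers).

Step 1: prey: 30+15-13=32; pred: 15+13-4=24
Step 2: prey: 32+16-23=25; pred: 24+23-7=40
Step 3: prey: 25+12-30=7; pred: 40+30-12=58
Step 4: prey: 7+3-12=0; pred: 58+12-17=53
Step 5: prey: 0+0-0=0; pred: 53+0-15=38
Step 6: prey: 0+0-0=0; pred: 38+0-11=27

Answer: 0 27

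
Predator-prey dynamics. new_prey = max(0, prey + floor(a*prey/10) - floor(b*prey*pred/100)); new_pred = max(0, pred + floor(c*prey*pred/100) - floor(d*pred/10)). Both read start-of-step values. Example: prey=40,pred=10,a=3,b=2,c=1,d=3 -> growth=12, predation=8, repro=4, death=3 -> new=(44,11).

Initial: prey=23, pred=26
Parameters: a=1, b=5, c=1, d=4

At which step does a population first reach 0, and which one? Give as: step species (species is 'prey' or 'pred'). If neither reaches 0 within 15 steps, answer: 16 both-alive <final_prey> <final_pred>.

Step 1: prey: 23+2-29=0; pred: 26+5-10=21
First extinction: prey at step 1

Answer: 1 prey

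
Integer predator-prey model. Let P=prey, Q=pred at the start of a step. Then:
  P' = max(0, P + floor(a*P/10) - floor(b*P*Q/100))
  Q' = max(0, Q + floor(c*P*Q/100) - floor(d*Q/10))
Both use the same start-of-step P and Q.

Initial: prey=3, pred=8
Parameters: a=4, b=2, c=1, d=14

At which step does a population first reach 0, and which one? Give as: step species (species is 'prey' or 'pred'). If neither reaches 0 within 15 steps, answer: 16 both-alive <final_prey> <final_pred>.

Step 1: prey: 3+1-0=4; pred: 8+0-11=0
First extinction: pred at step 1

Answer: 1 pred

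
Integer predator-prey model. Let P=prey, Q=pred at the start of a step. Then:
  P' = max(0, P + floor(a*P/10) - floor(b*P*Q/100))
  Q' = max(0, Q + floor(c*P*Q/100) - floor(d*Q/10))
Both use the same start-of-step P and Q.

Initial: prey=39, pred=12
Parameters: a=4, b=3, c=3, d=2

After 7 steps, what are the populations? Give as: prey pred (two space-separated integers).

Answer: 0 34

Derivation:
Step 1: prey: 39+15-14=40; pred: 12+14-2=24
Step 2: prey: 40+16-28=28; pred: 24+28-4=48
Step 3: prey: 28+11-40=0; pred: 48+40-9=79
Step 4: prey: 0+0-0=0; pred: 79+0-15=64
Step 5: prey: 0+0-0=0; pred: 64+0-12=52
Step 6: prey: 0+0-0=0; pred: 52+0-10=42
Step 7: prey: 0+0-0=0; pred: 42+0-8=34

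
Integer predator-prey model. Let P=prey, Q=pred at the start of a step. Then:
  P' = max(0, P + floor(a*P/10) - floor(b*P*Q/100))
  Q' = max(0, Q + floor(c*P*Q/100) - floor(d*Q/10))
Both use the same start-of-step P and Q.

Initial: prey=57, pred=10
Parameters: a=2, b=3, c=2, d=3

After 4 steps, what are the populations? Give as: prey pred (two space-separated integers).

Step 1: prey: 57+11-17=51; pred: 10+11-3=18
Step 2: prey: 51+10-27=34; pred: 18+18-5=31
Step 3: prey: 34+6-31=9; pred: 31+21-9=43
Step 4: prey: 9+1-11=0; pred: 43+7-12=38

Answer: 0 38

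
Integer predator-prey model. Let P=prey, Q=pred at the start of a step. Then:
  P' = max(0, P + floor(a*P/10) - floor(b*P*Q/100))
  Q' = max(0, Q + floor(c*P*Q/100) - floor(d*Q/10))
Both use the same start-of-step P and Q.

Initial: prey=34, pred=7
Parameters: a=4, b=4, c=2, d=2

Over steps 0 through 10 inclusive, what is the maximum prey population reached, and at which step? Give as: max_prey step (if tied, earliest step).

Answer: 38 1

Derivation:
Step 1: prey: 34+13-9=38; pred: 7+4-1=10
Step 2: prey: 38+15-15=38; pred: 10+7-2=15
Step 3: prey: 38+15-22=31; pred: 15+11-3=23
Step 4: prey: 31+12-28=15; pred: 23+14-4=33
Step 5: prey: 15+6-19=2; pred: 33+9-6=36
Step 6: prey: 2+0-2=0; pred: 36+1-7=30
Step 7: prey: 0+0-0=0; pred: 30+0-6=24
Step 8: prey: 0+0-0=0; pred: 24+0-4=20
Step 9: prey: 0+0-0=0; pred: 20+0-4=16
Step 10: prey: 0+0-0=0; pred: 16+0-3=13
Max prey = 38 at step 1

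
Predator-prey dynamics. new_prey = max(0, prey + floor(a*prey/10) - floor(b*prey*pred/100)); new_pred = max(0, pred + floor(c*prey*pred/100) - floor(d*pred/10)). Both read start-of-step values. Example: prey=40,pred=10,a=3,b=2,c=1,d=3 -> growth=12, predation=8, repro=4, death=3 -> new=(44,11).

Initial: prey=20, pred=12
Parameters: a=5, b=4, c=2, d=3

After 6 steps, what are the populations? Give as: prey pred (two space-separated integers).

Answer: 10 17

Derivation:
Step 1: prey: 20+10-9=21; pred: 12+4-3=13
Step 2: prey: 21+10-10=21; pred: 13+5-3=15
Step 3: prey: 21+10-12=19; pred: 15+6-4=17
Step 4: prey: 19+9-12=16; pred: 17+6-5=18
Step 5: prey: 16+8-11=13; pred: 18+5-5=18
Step 6: prey: 13+6-9=10; pred: 18+4-5=17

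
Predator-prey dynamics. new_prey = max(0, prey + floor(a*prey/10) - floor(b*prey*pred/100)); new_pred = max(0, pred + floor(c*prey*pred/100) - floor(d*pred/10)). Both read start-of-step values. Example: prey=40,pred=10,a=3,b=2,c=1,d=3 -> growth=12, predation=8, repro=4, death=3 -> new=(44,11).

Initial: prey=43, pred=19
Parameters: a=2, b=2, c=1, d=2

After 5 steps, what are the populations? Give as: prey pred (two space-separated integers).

Step 1: prey: 43+8-16=35; pred: 19+8-3=24
Step 2: prey: 35+7-16=26; pred: 24+8-4=28
Step 3: prey: 26+5-14=17; pred: 28+7-5=30
Step 4: prey: 17+3-10=10; pred: 30+5-6=29
Step 5: prey: 10+2-5=7; pred: 29+2-5=26

Answer: 7 26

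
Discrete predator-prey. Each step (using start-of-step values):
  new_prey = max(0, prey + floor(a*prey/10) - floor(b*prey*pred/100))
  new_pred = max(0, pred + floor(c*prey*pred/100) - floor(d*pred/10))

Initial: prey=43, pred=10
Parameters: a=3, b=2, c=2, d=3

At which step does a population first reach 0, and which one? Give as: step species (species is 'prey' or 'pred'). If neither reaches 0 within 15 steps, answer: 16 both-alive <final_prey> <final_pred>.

Step 1: prey: 43+12-8=47; pred: 10+8-3=15
Step 2: prey: 47+14-14=47; pred: 15+14-4=25
Step 3: prey: 47+14-23=38; pred: 25+23-7=41
Step 4: prey: 38+11-31=18; pred: 41+31-12=60
Step 5: prey: 18+5-21=2; pred: 60+21-18=63
Step 6: prey: 2+0-2=0; pred: 63+2-18=47
First extinction: prey at step 6

Answer: 6 prey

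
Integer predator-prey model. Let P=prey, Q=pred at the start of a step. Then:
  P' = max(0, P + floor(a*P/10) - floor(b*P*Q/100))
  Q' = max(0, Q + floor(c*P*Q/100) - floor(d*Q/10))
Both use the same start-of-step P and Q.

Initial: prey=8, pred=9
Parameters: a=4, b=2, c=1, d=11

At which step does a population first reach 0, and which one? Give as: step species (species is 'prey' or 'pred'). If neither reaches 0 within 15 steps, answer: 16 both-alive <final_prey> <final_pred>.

Step 1: prey: 8+3-1=10; pred: 9+0-9=0
First extinction: pred at step 1

Answer: 1 pred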